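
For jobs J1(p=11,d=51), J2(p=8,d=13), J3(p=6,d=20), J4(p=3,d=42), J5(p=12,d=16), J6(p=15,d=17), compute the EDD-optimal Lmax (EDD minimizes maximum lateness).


EDD order: J2 → J5 → J6 → J3 → J4 → J1
Completion and lateness:
  J2: C=8, d=13, L=8-13=-5
  J5: C=20, d=16, L=20-16=4
  J6: C=35, d=17, L=35-17=18
  J3: C=41, d=20, L=41-20=21
  J4: C=44, d=42, L=44-42=2
  J1: C=55, d=51, L=55-51=4
Lmax = max(-5, 4, 18, 21, 2, 4)
= 21


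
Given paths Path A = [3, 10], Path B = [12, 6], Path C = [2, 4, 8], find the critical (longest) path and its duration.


Path A: 3 + 10 = 13
Path B: 12 + 6 = 18
Path C: 2 + 4 + 8 = 14
Critical path = longest = max(13, 18, 14)
= 18 (Path B)


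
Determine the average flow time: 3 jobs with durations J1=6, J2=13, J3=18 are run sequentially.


Completion times:
  J1: completes at 6
  J2: completes at 19
  J3: completes at 37
Sum = 62
Average = 62/3
= 20.67


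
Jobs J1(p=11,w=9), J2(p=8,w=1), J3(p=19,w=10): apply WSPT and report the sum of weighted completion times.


WSPT order (by p/w): J1 → J3 → J2
  J1: C=11, w·C=9×11=99
  J3: C=30, w·C=10×30=300
  J2: C=38, w·C=1×38=38
Σ w·C = 437
= 437


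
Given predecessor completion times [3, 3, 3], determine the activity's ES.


ES = max of all predecessor completion times
Predecessors: [3, 3, 3]
ES = max(3, 3, 3)
= 3


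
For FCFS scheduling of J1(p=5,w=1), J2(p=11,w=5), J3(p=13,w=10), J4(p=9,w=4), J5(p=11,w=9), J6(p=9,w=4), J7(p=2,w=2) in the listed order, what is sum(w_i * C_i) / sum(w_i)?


Completion times:
  J1: C=5, w×C=1×5=5
  J2: C=16, w×C=5×16=80
  J3: C=29, w×C=10×29=290
  J4: C=38, w×C=4×38=152
  J5: C=49, w×C=9×49=441
  J6: C=58, w×C=4×58=232
  J7: C=60, w×C=2×60=120
Sum w×C = 1320
Sum w = 35
Weighted avg = 1320/35
= 37.71


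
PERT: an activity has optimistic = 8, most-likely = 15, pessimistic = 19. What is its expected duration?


te = (o + 4m + p) / 6
= (8 + 4×15 + 19) / 6
= (8 + 60 + 19) / 6
= 87 / 6
= 14.50


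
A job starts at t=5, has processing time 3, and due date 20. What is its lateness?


Completion = 5 + 3 = 8
Lateness = C - d = 8 - 20
= -12


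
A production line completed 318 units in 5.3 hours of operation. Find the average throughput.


Throughput = units / time
= 318 / 5.3
= 60.0 units/hour


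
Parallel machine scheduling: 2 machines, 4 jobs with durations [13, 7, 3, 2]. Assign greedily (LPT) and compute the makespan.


Jobs (LPT sorted): [13, 7, 3, 2]
Machines: 2
  J=13 → Machine 1 (load: 0+13=13)
  J=7 → Machine 2 (load: 0+7=7)
  J=3 → Machine 2 (load: 7+3=10)
  J=2 → Machine 2 (load: 10+2=12)
Machine loads: [13, 12]
Makespan = max = 13 time units


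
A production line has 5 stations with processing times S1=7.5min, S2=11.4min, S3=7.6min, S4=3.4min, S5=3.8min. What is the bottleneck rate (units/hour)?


Bottleneck = longest station time
Station times: [7.5, 11.4, 7.6, 3.4, 3.8]
Max = 11.4 min
Rate = 60 / 11.4
= 5.26 units/hour (bottleneck: 11.4min)


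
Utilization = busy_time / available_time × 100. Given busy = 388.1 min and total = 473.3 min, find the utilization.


Utilization = busy / total × 100
= 388.1 / 473.3 × 100
= 82.0%


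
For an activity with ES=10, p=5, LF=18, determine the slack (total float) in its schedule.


EF = ES + duration = 10 + 5 = 15
LS = LF - duration = 18 - 5 = 13
Total Float = LF - EF = 18 - 15
(or LS - ES = 13 - 10)
= 3


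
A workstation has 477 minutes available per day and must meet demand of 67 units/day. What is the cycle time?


Cycle time = available time / demand
= 477 / 67
= 7.12 min/unit


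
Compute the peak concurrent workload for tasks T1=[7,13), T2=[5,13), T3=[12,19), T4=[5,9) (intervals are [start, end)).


Check each time point for overlaps:
  t=7: 3 tasks active (T1, T2, T4)
Max concurrent = 3


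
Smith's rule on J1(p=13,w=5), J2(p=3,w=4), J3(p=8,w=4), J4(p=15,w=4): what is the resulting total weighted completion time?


WSPT order (by p/w): J2 → J3 → J1 → J4
  J2: C=3, w·C=4×3=12
  J3: C=11, w·C=4×11=44
  J1: C=24, w·C=5×24=120
  J4: C=39, w·C=4×39=156
Σ w·C = 332
= 332


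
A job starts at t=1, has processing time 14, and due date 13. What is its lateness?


Completion = 1 + 14 = 15
Lateness = C - d = 15 - 13
= 2


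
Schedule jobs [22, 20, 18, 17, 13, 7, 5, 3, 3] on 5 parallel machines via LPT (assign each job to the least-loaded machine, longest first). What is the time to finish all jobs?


Jobs (LPT sorted): [22, 20, 18, 17, 13, 7, 5, 3, 3]
Machines: 5
  J=22 → Machine 1 (load: 0+22=22)
  J=20 → Machine 2 (load: 0+20=20)
  J=18 → Machine 3 (load: 0+18=18)
  J=17 → Machine 4 (load: 0+17=17)
  J=13 → Machine 5 (load: 0+13=13)
  J=7 → Machine 5 (load: 13+7=20)
  J=5 → Machine 4 (load: 17+5=22)
  J=3 → Machine 3 (load: 18+3=21)
  J=3 → Machine 2 (load: 20+3=23)
Machine loads: [22, 23, 21, 22, 20]
Makespan = max = 23 time units


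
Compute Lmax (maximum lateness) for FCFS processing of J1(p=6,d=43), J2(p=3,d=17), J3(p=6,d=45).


Lateness per job (L = C - d):
  J1: C=6, d=43, L=-37
  J2: C=9, d=17, L=-8
  J3: C=15, d=45, L=-30
Lmax = max(-37, -8, -30)
= -8


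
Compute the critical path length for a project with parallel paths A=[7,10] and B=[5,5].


Path A: 7 + 10 = 17
Path B: 5 + 5 = 10
Critical path = longest = max(17, 10)
= 17 (Path A)


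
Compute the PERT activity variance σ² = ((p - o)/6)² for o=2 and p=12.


σ² = ((p - o) / 6)² = (p - o)² / 36
= (12 - 2)² / 36
= 10² / 36
= 100 / 36
= 2.7778


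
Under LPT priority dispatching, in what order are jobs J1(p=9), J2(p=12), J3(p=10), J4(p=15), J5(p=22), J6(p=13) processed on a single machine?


LPT: sort by longest processing time first
  J5: p=22
  J4: p=15
  J6: p=13
  J2: p=12
  J3: p=10
  J1: p=9
Order: J5 → J4 → J6 → J2 → J3 → J1


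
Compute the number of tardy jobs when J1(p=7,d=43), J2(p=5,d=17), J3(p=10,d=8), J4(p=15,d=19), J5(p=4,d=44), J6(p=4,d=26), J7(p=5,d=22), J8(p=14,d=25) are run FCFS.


Completion vs due date:
  J1: C=7, d=43 → on time
  J2: C=12, d=17 → on time
  J3: C=22, d=8 → TARDY
  J4: C=37, d=19 → TARDY
  J5: C=41, d=44 → on time
  J6: C=45, d=26 → TARDY
  J7: C=50, d=22 → TARDY
  J8: C=64, d=25 → TARDY
Tardy jobs: J3, J4, J6, J7, J8
Count = 5


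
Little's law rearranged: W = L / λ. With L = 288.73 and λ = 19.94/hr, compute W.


Little's law: L = λW → W = L / λ
= 288.73 / 19.94
= 14.48 hours


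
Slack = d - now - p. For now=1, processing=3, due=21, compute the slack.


Slack = due - current_time - processing
= 21 - 1 - 3
= 17


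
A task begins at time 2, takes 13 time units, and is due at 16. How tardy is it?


Completion = start + processing = 2 + 13 = 15
Tardiness = max(0, C - d) = max(0, 15 - 16)
= max(0, -1)
= 0


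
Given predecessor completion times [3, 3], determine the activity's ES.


ES = max of all predecessor completion times
Predecessors: [3, 3]
ES = max(3, 3)
= 3


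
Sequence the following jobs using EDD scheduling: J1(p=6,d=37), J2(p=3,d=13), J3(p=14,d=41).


EDD: sort by earliest due date
  J2: d=13, p=3
  J1: d=37, p=6
  J3: d=41, p=14
Order: J2 → J1 → J3


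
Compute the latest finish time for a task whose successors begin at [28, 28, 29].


LF = min of all successor start times
Successors start at: [28, 28, 29]
LF = min(28, 28, 29)
= 28


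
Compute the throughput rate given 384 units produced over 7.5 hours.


Throughput = units / time
= 384 / 7.5
= 51.2 units/hour


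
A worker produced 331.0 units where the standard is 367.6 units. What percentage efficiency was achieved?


Efficiency = (actual / standard) × 100
= (331.0 / 367.6) × 100
= 90.0%


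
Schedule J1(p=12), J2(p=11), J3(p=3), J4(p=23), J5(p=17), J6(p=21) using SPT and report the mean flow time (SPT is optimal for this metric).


SPT order: J3 → J2 → J1 → J5 → J6 → J4
Completion times:
  J3: C=3
  J2: C=14
  J1: C=26
  J5: C=43
  J6: C=64
  J4: C=87
Sum = 237, n = 6
Mean flow = 237/6
= 39.50


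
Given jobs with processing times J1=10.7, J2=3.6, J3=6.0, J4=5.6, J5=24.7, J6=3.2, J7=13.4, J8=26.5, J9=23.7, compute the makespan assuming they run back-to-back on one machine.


Sequential makespan: sum all processing times
= 10.7 + 3.6 + 6.0 + 5.6 + 24.7 + 3.2 + 13.4 + 26.5 + 23.7
= 117.4 time units


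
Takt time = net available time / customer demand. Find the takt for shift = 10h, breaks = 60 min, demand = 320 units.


Available = 10×60 - 60 = 540 min
Takt time = 540 / 320
= 1.69 min/unit


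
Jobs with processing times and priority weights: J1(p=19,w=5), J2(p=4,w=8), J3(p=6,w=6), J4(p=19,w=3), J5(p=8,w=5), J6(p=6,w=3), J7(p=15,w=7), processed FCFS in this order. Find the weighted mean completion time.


Completion times:
  J1: C=19, w×C=5×19=95
  J2: C=23, w×C=8×23=184
  J3: C=29, w×C=6×29=174
  J4: C=48, w×C=3×48=144
  J5: C=56, w×C=5×56=280
  J6: C=62, w×C=3×62=186
  J7: C=77, w×C=7×77=539
Sum w×C = 1602
Sum w = 37
Weighted avg = 1602/37
= 43.30


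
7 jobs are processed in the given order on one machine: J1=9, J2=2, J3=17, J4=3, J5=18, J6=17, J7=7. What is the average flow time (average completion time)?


Completion times:
  J1: completes at 9
  J2: completes at 11
  J3: completes at 28
  J4: completes at 31
  J5: completes at 49
  J6: completes at 66
  J7: completes at 73
Sum = 267
Average = 267/7
= 38.14


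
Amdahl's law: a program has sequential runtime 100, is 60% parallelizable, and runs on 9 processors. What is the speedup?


Amdahl's law: T_p = T × ((1-p) + p/N)
= 100 × ((1-0.6) + 0.6/9)
= 100 × (0.40 + 0.0667)
= 100 × 0.4667
= 46.67
Speedup = 100/46.67
= 2.14×


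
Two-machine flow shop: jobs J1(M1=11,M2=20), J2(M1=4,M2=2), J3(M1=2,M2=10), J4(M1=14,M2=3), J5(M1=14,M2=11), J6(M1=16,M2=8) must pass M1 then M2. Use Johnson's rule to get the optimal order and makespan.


Johnson's rule:
Group 1 (M1≤M2, sort by M1): ['J3', 'J1']
Group 2 (M1>M2, sort desc M2): ['J5', 'J6', 'J4', 'J2']
Sequence: J3 → J1 → J5 → J6 → J4 → J2
Makespan calculation:
  J3: M1 done=2, M2 done=12
  J1: M1 done=13, M2 done=33
  J5: M1 done=27, M2 done=44
  J6: M1 done=43, M2 done=52
  J4: M1 done=57, M2 done=60
  J2: M1 done=61, M2 done=63
= Sequence: J3 → J1 → J5 → J6 → J4 → J2, Makespan: 63


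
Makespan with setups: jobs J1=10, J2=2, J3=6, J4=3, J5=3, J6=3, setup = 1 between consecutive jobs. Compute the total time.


Makespan = Σ processing + (n-1) × setup
= (10 + 2 + 6 + 3 + 3 + 3) + (6-1)×1
= 27 + 5
= 32 time units


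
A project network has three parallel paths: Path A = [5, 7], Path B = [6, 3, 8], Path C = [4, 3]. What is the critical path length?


Path A: 5 + 7 = 12
Path B: 6 + 3 + 8 = 17
Path C: 4 + 3 = 7
Critical path = longest = max(12, 17, 7)
= 17 (Path B)


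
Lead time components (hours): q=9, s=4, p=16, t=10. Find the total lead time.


Lead time = queue + setup + processing + transit
= 9 + 4 + 16 + 10
= 39 hours


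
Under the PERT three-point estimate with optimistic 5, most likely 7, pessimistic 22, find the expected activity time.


te = (o + 4m + p) / 6
= (5 + 4×7 + 22) / 6
= (5 + 28 + 22) / 6
= 55 / 6
= 9.17


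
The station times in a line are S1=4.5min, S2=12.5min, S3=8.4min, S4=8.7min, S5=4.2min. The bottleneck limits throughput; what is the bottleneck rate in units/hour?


Bottleneck = longest station time
Station times: [4.5, 12.5, 8.4, 8.7, 4.2]
Max = 12.5 min
Rate = 60 / 12.5
= 4.80 units/hour (bottleneck: 12.5min)


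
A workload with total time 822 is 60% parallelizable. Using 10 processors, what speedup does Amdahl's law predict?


Amdahl's law: T_p = T × ((1-p) + p/N)
= 822 × ((1-0.6) + 0.6/10)
= 822 × (0.40 + 0.0600)
= 822 × 0.4600
= 378.12
Speedup = 822/378.12
= 2.17×


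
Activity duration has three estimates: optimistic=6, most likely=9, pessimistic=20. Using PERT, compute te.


te = (o + 4m + p) / 6
= (6 + 4×9 + 20) / 6
= (6 + 36 + 20) / 6
= 62 / 6
= 10.33


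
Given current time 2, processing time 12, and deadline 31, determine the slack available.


Slack = due - current_time - processing
= 31 - 2 - 12
= 17


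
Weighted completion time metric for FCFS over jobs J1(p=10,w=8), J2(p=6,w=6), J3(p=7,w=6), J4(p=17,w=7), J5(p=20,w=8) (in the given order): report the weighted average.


Completion times:
  J1: C=10, w×C=8×10=80
  J2: C=16, w×C=6×16=96
  J3: C=23, w×C=6×23=138
  J4: C=40, w×C=7×40=280
  J5: C=60, w×C=8×60=480
Sum w×C = 1074
Sum w = 35
Weighted avg = 1074/35
= 30.69


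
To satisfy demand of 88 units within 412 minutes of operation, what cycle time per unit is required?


Cycle time = available time / demand
= 412 / 88
= 4.68 min/unit


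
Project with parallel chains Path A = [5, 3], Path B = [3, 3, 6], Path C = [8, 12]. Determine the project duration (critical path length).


Path A: 5 + 3 = 8
Path B: 3 + 3 + 6 = 12
Path C: 8 + 12 = 20
Critical path = longest = max(8, 12, 20)
= 20 (Path C)


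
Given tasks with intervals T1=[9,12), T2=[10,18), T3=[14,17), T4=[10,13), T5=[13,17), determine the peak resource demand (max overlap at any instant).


Check each time point for overlaps:
  t=10: 3 tasks active (T1, T2, T4)
Max concurrent = 3


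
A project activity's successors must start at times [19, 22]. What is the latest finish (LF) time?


LF = min of all successor start times
Successors start at: [19, 22]
LF = min(19, 22)
= 19


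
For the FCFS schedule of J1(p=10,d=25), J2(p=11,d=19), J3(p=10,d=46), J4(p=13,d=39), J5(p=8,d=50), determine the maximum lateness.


Lateness per job (L = C - d):
  J1: C=10, d=25, L=-15
  J2: C=21, d=19, L=2
  J3: C=31, d=46, L=-15
  J4: C=44, d=39, L=5
  J5: C=52, d=50, L=2
Lmax = max(-15, 2, -15, 5, 2)
= 5


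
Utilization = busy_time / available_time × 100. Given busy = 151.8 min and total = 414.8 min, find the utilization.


Utilization = busy / total × 100
= 151.8 / 414.8 × 100
= 36.6%


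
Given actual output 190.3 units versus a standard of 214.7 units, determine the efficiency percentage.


Efficiency = (actual / standard) × 100
= (190.3 / 214.7) × 100
= 88.6%


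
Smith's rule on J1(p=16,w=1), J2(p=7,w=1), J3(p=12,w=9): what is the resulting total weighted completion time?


WSPT order (by p/w): J3 → J2 → J1
  J3: C=12, w·C=9×12=108
  J2: C=19, w·C=1×19=19
  J1: C=35, w·C=1×35=35
Σ w·C = 162
= 162


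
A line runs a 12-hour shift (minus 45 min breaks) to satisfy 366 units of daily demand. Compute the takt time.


Available = 12×60 - 45 = 675 min
Takt time = 675 / 366
= 1.84 min/unit


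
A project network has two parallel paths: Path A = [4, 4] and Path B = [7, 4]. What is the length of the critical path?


Path A: 4 + 4 = 8
Path B: 7 + 4 = 11
Critical path = longest = max(8, 11)
= 11 (Path B)


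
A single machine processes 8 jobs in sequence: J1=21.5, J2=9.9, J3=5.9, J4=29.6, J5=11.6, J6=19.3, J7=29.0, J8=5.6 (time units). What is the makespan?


Sequential makespan: sum all processing times
= 21.5 + 9.9 + 5.9 + 29.6 + 11.6 + 19.3 + 29.0 + 5.6
= 132.4 time units


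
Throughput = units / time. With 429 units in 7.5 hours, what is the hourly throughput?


Throughput = units / time
= 429 / 7.5
= 57.2 units/hour


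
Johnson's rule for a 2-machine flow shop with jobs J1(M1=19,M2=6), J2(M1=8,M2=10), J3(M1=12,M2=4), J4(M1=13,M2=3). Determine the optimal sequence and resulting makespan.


Johnson's rule:
Group 1 (M1≤M2, sort by M1): ['J2']
Group 2 (M1>M2, sort desc M2): ['J1', 'J3', 'J4']
Sequence: J2 → J1 → J3 → J4
Makespan calculation:
  J2: M1 done=8, M2 done=18
  J1: M1 done=27, M2 done=33
  J3: M1 done=39, M2 done=43
  J4: M1 done=52, M2 done=55
= Sequence: J2 → J1 → J3 → J4, Makespan: 55


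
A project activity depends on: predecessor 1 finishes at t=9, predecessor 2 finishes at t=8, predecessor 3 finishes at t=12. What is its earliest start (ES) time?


ES = max of all predecessor completion times
Predecessors: [9, 8, 12]
ES = max(9, 8, 12)
= 12


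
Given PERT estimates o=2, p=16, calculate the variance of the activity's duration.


σ² = ((p - o) / 6)² = (p - o)² / 36
= (16 - 2)² / 36
= 14² / 36
= 196 / 36
= 5.4444


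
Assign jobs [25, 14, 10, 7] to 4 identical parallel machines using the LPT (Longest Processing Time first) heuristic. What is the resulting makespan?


Jobs (LPT sorted): [25, 14, 10, 7]
Machines: 4
  J=25 → Machine 1 (load: 0+25=25)
  J=14 → Machine 2 (load: 0+14=14)
  J=10 → Machine 3 (load: 0+10=10)
  J=7 → Machine 4 (load: 0+7=7)
Machine loads: [25, 14, 10, 7]
Makespan = max = 25 time units


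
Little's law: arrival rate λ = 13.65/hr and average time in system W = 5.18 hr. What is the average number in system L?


Little's law: L = λ × W
= 13.65 × 5.18
= 70.71


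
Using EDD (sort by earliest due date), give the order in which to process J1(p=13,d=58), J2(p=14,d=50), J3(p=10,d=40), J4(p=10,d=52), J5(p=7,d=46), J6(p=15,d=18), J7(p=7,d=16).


EDD: sort by earliest due date
  J7: d=16, p=7
  J6: d=18, p=15
  J3: d=40, p=10
  J5: d=46, p=7
  J2: d=50, p=14
  J4: d=52, p=10
  J1: d=58, p=13
Order: J7 → J6 → J3 → J5 → J2 → J4 → J1


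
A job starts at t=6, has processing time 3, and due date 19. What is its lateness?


Completion = 6 + 3 = 9
Lateness = C - d = 9 - 19
= -10


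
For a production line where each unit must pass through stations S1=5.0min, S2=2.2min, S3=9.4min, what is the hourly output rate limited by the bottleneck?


Bottleneck = longest station time
Station times: [5.0, 2.2, 9.4]
Max = 9.4 min
Rate = 60 / 9.4
= 6.38 units/hour (bottleneck: 9.4min)


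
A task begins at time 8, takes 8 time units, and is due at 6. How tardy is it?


Completion = start + processing = 8 + 8 = 16
Tardiness = max(0, C - d) = max(0, 16 - 6)
= max(0, 10)
= 10


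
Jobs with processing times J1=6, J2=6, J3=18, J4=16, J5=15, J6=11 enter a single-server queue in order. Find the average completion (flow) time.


Completion times:
  J1: completes at 6
  J2: completes at 12
  J3: completes at 30
  J4: completes at 46
  J5: completes at 61
  J6: completes at 72
Sum = 227
Average = 227/6
= 37.83


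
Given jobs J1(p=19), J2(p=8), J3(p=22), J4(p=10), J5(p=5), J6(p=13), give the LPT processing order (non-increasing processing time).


LPT: sort by longest processing time first
  J3: p=22
  J1: p=19
  J6: p=13
  J4: p=10
  J2: p=8
  J5: p=5
Order: J3 → J1 → J6 → J4 → J2 → J5


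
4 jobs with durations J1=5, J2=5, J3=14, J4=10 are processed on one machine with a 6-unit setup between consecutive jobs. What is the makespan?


Makespan = Σ processing + (n-1) × setup
= (5 + 5 + 14 + 10) + (4-1)×6
= 34 + 18
= 52 time units


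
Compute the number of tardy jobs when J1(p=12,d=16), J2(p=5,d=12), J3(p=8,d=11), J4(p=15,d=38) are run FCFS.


Completion vs due date:
  J1: C=12, d=16 → on time
  J2: C=17, d=12 → TARDY
  J3: C=25, d=11 → TARDY
  J4: C=40, d=38 → TARDY
Tardy jobs: J2, J3, J4
Count = 3


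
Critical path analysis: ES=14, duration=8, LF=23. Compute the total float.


EF = ES + duration = 14 + 8 = 22
LS = LF - duration = 23 - 8 = 15
Total Float = LF - EF = 23 - 22
(or LS - ES = 15 - 14)
= 1


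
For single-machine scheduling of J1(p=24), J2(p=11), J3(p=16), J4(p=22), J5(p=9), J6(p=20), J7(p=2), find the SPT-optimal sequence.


SPT: sort by shortest processing time
  J7: p=2
  J5: p=9
  J2: p=11
  J3: p=16
  J6: p=20
  J4: p=22
  J1: p=24
Order: J7 → J5 → J2 → J3 → J6 → J4 → J1


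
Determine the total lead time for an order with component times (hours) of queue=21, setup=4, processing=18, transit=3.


Lead time = queue + setup + processing + transit
= 21 + 4 + 18 + 3
= 46 hours


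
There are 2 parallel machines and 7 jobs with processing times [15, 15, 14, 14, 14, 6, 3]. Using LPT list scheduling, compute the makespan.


Jobs (LPT sorted): [15, 15, 14, 14, 14, 6, 3]
Machines: 2
  J=15 → Machine 1 (load: 0+15=15)
  J=15 → Machine 2 (load: 0+15=15)
  J=14 → Machine 1 (load: 15+14=29)
  J=14 → Machine 2 (load: 15+14=29)
  J=14 → Machine 1 (load: 29+14=43)
  J=6 → Machine 2 (load: 29+6=35)
  J=3 → Machine 2 (load: 35+3=38)
Machine loads: [43, 38]
Makespan = max = 43 time units


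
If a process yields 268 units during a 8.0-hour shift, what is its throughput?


Throughput = units / time
= 268 / 8.0
= 33.5 units/hour


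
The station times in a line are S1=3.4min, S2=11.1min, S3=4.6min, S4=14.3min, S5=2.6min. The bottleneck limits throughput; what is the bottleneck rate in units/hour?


Bottleneck = longest station time
Station times: [3.4, 11.1, 4.6, 14.3, 2.6]
Max = 14.3 min
Rate = 60 / 14.3
= 4.20 units/hour (bottleneck: 14.3min)


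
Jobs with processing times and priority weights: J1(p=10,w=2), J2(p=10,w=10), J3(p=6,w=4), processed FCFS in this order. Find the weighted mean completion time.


Completion times:
  J1: C=10, w×C=2×10=20
  J2: C=20, w×C=10×20=200
  J3: C=26, w×C=4×26=104
Sum w×C = 324
Sum w = 16
Weighted avg = 324/16
= 20.25


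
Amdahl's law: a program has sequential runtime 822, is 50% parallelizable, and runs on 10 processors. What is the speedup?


Amdahl's law: T_p = T × ((1-p) + p/N)
= 822 × ((1-0.5) + 0.5/10)
= 822 × (0.50 + 0.0500)
= 822 × 0.5500
= 452.10
Speedup = 822/452.10
= 1.82×


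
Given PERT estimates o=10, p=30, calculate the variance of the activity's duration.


σ² = ((p - o) / 6)² = (p - o)² / 36
= (30 - 10)² / 36
= 20² / 36
= 400 / 36
= 11.1111


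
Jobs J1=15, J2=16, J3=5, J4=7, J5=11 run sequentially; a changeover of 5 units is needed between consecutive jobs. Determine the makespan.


Makespan = Σ processing + (n-1) × setup
= (15 + 16 + 5 + 7 + 11) + (5-1)×5
= 54 + 20
= 74 time units


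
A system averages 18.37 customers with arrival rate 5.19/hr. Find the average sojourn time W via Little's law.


Little's law: L = λW → W = L / λ
= 18.37 / 5.19
= 3.54 hours


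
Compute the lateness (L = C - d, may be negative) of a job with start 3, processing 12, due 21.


Completion = 3 + 12 = 15
Lateness = C - d = 15 - 21
= -6


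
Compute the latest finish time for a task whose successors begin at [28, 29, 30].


LF = min of all successor start times
Successors start at: [28, 29, 30]
LF = min(28, 29, 30)
= 28


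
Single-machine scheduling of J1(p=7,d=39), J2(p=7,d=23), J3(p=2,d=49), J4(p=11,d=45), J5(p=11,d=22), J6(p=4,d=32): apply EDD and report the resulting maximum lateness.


EDD order: J5 → J2 → J6 → J1 → J4 → J3
Completion and lateness:
  J5: C=11, d=22, L=11-22=-11
  J2: C=18, d=23, L=18-23=-5
  J6: C=22, d=32, L=22-32=-10
  J1: C=29, d=39, L=29-39=-10
  J4: C=40, d=45, L=40-45=-5
  J3: C=42, d=49, L=42-49=-7
Lmax = max(-11, -5, -10, -10, -5, -7)
= -5


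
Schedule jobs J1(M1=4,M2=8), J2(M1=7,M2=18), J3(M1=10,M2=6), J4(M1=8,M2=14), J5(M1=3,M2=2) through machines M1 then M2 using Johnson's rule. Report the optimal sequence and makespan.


Johnson's rule:
Group 1 (M1≤M2, sort by M1): ['J1', 'J2', 'J4']
Group 2 (M1>M2, sort desc M2): ['J3', 'J5']
Sequence: J1 → J2 → J4 → J3 → J5
Makespan calculation:
  J1: M1 done=4, M2 done=12
  J2: M1 done=11, M2 done=30
  J4: M1 done=19, M2 done=44
  J3: M1 done=29, M2 done=50
  J5: M1 done=32, M2 done=52
= Sequence: J1 → J2 → J4 → J3 → J5, Makespan: 52


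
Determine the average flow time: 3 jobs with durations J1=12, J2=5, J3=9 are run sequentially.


Completion times:
  J1: completes at 12
  J2: completes at 17
  J3: completes at 26
Sum = 55
Average = 55/3
= 18.33


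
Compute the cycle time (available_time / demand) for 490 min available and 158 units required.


Cycle time = available time / demand
= 490 / 158
= 3.10 min/unit


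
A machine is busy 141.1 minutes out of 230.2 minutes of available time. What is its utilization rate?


Utilization = busy / total × 100
= 141.1 / 230.2 × 100
= 61.3%


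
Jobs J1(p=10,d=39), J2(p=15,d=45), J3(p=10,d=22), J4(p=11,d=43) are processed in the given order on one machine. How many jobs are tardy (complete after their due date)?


Completion vs due date:
  J1: C=10, d=39 → on time
  J2: C=25, d=45 → on time
  J3: C=35, d=22 → TARDY
  J4: C=46, d=43 → TARDY
Tardy jobs: J3, J4
Count = 2


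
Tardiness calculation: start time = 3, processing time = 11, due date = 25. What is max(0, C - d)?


Completion = start + processing = 3 + 11 = 14
Tardiness = max(0, C - d) = max(0, 14 - 25)
= max(0, -11)
= 0


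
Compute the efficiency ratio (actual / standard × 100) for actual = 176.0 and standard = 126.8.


Efficiency = (actual / standard) × 100
= (176.0 / 126.8) × 100
= 138.8%


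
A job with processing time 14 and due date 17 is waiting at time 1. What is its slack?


Slack = due - current_time - processing
= 17 - 1 - 14
= 2


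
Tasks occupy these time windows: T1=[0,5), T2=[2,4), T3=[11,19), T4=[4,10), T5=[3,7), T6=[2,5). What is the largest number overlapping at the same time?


Check each time point for overlaps:
  t=3: 4 tasks active (T1, T2, T5, T6)
Max concurrent = 4


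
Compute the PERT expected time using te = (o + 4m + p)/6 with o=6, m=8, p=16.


te = (o + 4m + p) / 6
= (6 + 4×8 + 16) / 6
= (6 + 32 + 16) / 6
= 54 / 6
= 9.00


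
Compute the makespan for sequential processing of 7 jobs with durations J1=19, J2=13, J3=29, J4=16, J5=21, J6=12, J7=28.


Sequential makespan: sum all processing times
= 19 + 13 + 29 + 16 + 21 + 12 + 28
= 138 time units


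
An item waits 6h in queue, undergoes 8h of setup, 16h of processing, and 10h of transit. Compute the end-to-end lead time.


Lead time = queue + setup + processing + transit
= 6 + 8 + 16 + 10
= 40 hours


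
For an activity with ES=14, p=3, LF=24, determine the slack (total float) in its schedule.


EF = ES + duration = 14 + 3 = 17
LS = LF - duration = 24 - 3 = 21
Total Float = LF - EF = 24 - 17
(or LS - ES = 21 - 14)
= 7


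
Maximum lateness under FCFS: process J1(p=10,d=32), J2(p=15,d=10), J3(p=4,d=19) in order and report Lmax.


Lateness per job (L = C - d):
  J1: C=10, d=32, L=-22
  J2: C=25, d=10, L=15
  J3: C=29, d=19, L=10
Lmax = max(-22, 15, 10)
= 15


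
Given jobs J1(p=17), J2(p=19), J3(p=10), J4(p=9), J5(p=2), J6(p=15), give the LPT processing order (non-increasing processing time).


LPT: sort by longest processing time first
  J2: p=19
  J1: p=17
  J6: p=15
  J3: p=10
  J4: p=9
  J5: p=2
Order: J2 → J1 → J6 → J3 → J4 → J5


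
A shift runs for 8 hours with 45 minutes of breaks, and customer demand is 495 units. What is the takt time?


Available = 8×60 - 45 = 435 min
Takt time = 435 / 495
= 0.88 min/unit


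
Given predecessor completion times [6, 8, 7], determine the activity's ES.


ES = max of all predecessor completion times
Predecessors: [6, 8, 7]
ES = max(6, 8, 7)
= 8


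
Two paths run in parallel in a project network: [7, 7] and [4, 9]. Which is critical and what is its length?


Path A: 7 + 7 = 14
Path B: 4 + 9 = 13
Critical path = longest = max(14, 13)
= 14 (Path A)


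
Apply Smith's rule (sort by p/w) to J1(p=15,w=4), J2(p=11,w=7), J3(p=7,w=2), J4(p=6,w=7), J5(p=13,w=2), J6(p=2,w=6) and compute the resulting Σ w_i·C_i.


WSPT order (by p/w): J6 → J4 → J2 → J3 → J1 → J5
  J6: C=2, w·C=6×2=12
  J4: C=8, w·C=7×8=56
  J2: C=19, w·C=7×19=133
  J3: C=26, w·C=2×26=52
  J1: C=41, w·C=4×41=164
  J5: C=54, w·C=2×54=108
Σ w·C = 525
= 525


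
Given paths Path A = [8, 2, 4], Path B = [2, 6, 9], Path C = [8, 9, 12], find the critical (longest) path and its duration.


Path A: 8 + 2 + 4 = 14
Path B: 2 + 6 + 9 = 17
Path C: 8 + 9 + 12 = 29
Critical path = longest = max(14, 17, 29)
= 29 (Path C)


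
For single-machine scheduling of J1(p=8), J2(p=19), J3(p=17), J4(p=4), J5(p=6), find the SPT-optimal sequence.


SPT: sort by shortest processing time
  J4: p=4
  J5: p=6
  J1: p=8
  J3: p=17
  J2: p=19
Order: J4 → J5 → J1 → J3 → J2


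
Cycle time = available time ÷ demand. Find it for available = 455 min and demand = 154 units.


Cycle time = available time / demand
= 455 / 154
= 2.95 min/unit


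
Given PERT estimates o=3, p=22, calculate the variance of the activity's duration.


σ² = ((p - o) / 6)² = (p - o)² / 36
= (22 - 3)² / 36
= 19² / 36
= 361 / 36
= 10.0278


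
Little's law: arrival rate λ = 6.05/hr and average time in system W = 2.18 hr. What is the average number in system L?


Little's law: L = λ × W
= 6.05 × 2.18
= 13.19


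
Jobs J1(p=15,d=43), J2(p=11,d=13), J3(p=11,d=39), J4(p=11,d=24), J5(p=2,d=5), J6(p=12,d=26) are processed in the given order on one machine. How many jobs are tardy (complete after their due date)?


Completion vs due date:
  J1: C=15, d=43 → on time
  J2: C=26, d=13 → TARDY
  J3: C=37, d=39 → on time
  J4: C=48, d=24 → TARDY
  J5: C=50, d=5 → TARDY
  J6: C=62, d=26 → TARDY
Tardy jobs: J2, J4, J5, J6
Count = 4


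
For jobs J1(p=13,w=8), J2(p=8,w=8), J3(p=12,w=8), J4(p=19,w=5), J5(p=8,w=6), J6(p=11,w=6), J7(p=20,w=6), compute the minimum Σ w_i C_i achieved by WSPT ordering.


WSPT order (by p/w): J2 → J5 → J3 → J1 → J6 → J7 → J4
  J2: C=8, w·C=8×8=64
  J5: C=16, w·C=6×16=96
  J3: C=28, w·C=8×28=224
  J1: C=41, w·C=8×41=328
  J6: C=52, w·C=6×52=312
  J7: C=72, w·C=6×72=432
  J4: C=91, w·C=5×91=455
Σ w·C = 1911
= 1911


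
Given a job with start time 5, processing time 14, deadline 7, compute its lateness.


Completion = 5 + 14 = 19
Lateness = C - d = 19 - 7
= 12


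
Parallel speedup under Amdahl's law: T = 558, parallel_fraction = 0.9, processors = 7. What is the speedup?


Amdahl's law: T_p = T × ((1-p) + p/N)
= 558 × ((1-0.9) + 0.9/7)
= 558 × (0.10 + 0.1286)
= 558 × 0.2286
= 127.54
Speedup = 558/127.54
= 4.38×


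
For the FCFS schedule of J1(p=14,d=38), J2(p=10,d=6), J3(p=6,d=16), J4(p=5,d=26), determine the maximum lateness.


Lateness per job (L = C - d):
  J1: C=14, d=38, L=-24
  J2: C=24, d=6, L=18
  J3: C=30, d=16, L=14
  J4: C=35, d=26, L=9
Lmax = max(-24, 18, 14, 9)
= 18


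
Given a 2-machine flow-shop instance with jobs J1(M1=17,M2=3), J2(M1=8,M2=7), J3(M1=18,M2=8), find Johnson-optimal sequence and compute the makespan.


Johnson's rule:
Group 1 (M1≤M2, sort by M1): []
Group 2 (M1>M2, sort desc M2): ['J3', 'J2', 'J1']
Sequence: J3 → J2 → J1
Makespan calculation:
  J3: M1 done=18, M2 done=26
  J2: M1 done=26, M2 done=33
  J1: M1 done=43, M2 done=46
= Sequence: J3 → J2 → J1, Makespan: 46


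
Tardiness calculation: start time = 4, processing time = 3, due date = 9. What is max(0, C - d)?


Completion = start + processing = 4 + 3 = 7
Tardiness = max(0, C - d) = max(0, 7 - 9)
= max(0, -2)
= 0


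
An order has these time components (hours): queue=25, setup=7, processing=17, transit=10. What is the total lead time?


Lead time = queue + setup + processing + transit
= 25 + 7 + 17 + 10
= 59 hours


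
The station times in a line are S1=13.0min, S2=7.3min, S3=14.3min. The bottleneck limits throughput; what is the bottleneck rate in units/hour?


Bottleneck = longest station time
Station times: [13.0, 7.3, 14.3]
Max = 14.3 min
Rate = 60 / 14.3
= 4.20 units/hour (bottleneck: 14.3min)


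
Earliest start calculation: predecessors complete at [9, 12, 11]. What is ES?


ES = max of all predecessor completion times
Predecessors: [9, 12, 11]
ES = max(9, 12, 11)
= 12


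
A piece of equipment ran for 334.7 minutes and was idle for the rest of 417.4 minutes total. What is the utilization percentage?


Utilization = busy / total × 100
= 334.7 / 417.4 × 100
= 80.2%


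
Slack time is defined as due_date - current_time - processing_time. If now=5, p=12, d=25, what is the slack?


Slack = due - current_time - processing
= 25 - 5 - 12
= 8


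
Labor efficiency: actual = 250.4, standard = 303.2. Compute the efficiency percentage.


Efficiency = (actual / standard) × 100
= (250.4 / 303.2) × 100
= 82.6%


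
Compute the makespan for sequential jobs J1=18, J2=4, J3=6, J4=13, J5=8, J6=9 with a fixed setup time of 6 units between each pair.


Makespan = Σ processing + (n-1) × setup
= (18 + 4 + 6 + 13 + 8 + 9) + (6-1)×6
= 58 + 30
= 88 time units


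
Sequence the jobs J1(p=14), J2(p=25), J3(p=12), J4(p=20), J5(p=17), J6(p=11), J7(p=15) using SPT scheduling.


SPT: sort by shortest processing time
  J6: p=11
  J3: p=12
  J1: p=14
  J7: p=15
  J5: p=17
  J4: p=20
  J2: p=25
Order: J6 → J3 → J1 → J7 → J5 → J4 → J2


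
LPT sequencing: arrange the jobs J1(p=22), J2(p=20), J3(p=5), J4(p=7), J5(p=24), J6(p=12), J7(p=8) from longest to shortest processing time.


LPT: sort by longest processing time first
  J5: p=24
  J1: p=22
  J2: p=20
  J6: p=12
  J7: p=8
  J4: p=7
  J3: p=5
Order: J5 → J1 → J2 → J6 → J7 → J4 → J3


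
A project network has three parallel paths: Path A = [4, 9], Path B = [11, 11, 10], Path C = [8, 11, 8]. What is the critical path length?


Path A: 4 + 9 = 13
Path B: 11 + 11 + 10 = 32
Path C: 8 + 11 + 8 = 27
Critical path = longest = max(13, 32, 27)
= 32 (Path B)


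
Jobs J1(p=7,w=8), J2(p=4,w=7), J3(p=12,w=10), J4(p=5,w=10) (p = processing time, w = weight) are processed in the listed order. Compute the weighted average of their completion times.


Completion times:
  J1: C=7, w×C=8×7=56
  J2: C=11, w×C=7×11=77
  J3: C=23, w×C=10×23=230
  J4: C=28, w×C=10×28=280
Sum w×C = 643
Sum w = 35
Weighted avg = 643/35
= 18.37


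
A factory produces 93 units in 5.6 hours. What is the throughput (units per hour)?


Throughput = units / time
= 93 / 5.6
= 16.6 units/hour


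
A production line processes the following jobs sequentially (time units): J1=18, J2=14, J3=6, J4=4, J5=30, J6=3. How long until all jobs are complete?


Sequential makespan: sum all processing times
= 18 + 14 + 6 + 4 + 30 + 3
= 75 time units


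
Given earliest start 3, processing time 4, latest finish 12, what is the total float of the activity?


EF = ES + duration = 3 + 4 = 7
LS = LF - duration = 12 - 4 = 8
Total Float = LF - EF = 12 - 7
(or LS - ES = 8 - 3)
= 5


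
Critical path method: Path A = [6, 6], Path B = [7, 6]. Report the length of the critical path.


Path A: 6 + 6 = 12
Path B: 7 + 6 = 13
Critical path = longest = max(12, 13)
= 13 (Path B)


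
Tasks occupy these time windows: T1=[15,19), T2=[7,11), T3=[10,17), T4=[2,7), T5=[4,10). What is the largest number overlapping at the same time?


Check each time point for overlaps:
  t=4: 2 tasks active (T4, T5)
Max concurrent = 2


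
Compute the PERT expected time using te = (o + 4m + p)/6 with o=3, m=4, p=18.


te = (o + 4m + p) / 6
= (3 + 4×4 + 18) / 6
= (3 + 16 + 18) / 6
= 37 / 6
= 6.17


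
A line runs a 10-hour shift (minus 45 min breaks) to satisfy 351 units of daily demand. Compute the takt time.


Available = 10×60 - 45 = 555 min
Takt time = 555 / 351
= 1.58 min/unit


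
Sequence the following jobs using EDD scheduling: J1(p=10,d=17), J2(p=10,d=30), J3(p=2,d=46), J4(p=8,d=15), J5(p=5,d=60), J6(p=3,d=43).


EDD: sort by earliest due date
  J4: d=15, p=8
  J1: d=17, p=10
  J2: d=30, p=10
  J6: d=43, p=3
  J3: d=46, p=2
  J5: d=60, p=5
Order: J4 → J1 → J2 → J6 → J3 → J5


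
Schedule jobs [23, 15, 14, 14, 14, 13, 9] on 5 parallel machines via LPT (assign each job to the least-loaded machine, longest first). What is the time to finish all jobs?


Jobs (LPT sorted): [23, 15, 14, 14, 14, 13, 9]
Machines: 5
  J=23 → Machine 1 (load: 0+23=23)
  J=15 → Machine 2 (load: 0+15=15)
  J=14 → Machine 3 (load: 0+14=14)
  J=14 → Machine 4 (load: 0+14=14)
  J=14 → Machine 5 (load: 0+14=14)
  J=13 → Machine 3 (load: 14+13=27)
  J=9 → Machine 4 (load: 14+9=23)
Machine loads: [23, 15, 27, 23, 14]
Makespan = max = 27 time units


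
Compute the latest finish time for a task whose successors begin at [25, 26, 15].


LF = min of all successor start times
Successors start at: [25, 26, 15]
LF = min(25, 26, 15)
= 15


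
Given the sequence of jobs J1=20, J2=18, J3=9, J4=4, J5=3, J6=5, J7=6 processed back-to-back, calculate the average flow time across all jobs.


Completion times:
  J1: completes at 20
  J2: completes at 38
  J3: completes at 47
  J4: completes at 51
  J5: completes at 54
  J6: completes at 59
  J7: completes at 65
Sum = 334
Average = 334/7
= 47.71


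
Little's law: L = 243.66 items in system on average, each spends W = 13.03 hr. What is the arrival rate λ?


Little's law: L = λW → λ = L / W
= 243.66 / 13.03
= 18.70 per hour


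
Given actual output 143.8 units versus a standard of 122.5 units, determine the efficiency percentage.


Efficiency = (actual / standard) × 100
= (143.8 / 122.5) × 100
= 117.4%


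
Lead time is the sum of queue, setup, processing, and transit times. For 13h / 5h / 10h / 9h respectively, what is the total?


Lead time = queue + setup + processing + transit
= 13 + 5 + 10 + 9
= 37 hours


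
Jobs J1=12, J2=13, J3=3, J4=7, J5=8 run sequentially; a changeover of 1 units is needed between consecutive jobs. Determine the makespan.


Makespan = Σ processing + (n-1) × setup
= (12 + 13 + 3 + 7 + 8) + (5-1)×1
= 43 + 4
= 47 time units


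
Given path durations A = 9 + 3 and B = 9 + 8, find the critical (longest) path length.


Path A: 9 + 3 = 12
Path B: 9 + 8 = 17
Critical path = longest = max(12, 17)
= 17 (Path B)


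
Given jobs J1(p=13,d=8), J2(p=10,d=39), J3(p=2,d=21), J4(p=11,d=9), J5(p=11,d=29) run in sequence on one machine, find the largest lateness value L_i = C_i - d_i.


Lateness per job (L = C - d):
  J1: C=13, d=8, L=5
  J2: C=23, d=39, L=-16
  J3: C=25, d=21, L=4
  J4: C=36, d=9, L=27
  J5: C=47, d=29, L=18
Lmax = max(5, -16, 4, 27, 18)
= 27


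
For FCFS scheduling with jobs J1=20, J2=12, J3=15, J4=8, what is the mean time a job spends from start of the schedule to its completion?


Completion times:
  J1: completes at 20
  J2: completes at 32
  J3: completes at 47
  J4: completes at 55
Sum = 154
Average = 154/4
= 38.50


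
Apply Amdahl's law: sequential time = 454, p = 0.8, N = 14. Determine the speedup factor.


Amdahl's law: T_p = T × ((1-p) + p/N)
= 454 × ((1-0.8) + 0.8/14)
= 454 × (0.20 + 0.0571)
= 454 × 0.2571
= 116.74
Speedup = 454/116.74
= 3.89×


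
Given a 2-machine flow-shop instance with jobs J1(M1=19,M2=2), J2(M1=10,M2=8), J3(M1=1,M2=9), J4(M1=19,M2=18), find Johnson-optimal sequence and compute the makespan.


Johnson's rule:
Group 1 (M1≤M2, sort by M1): ['J3']
Group 2 (M1>M2, sort desc M2): ['J4', 'J2', 'J1']
Sequence: J3 → J4 → J2 → J1
Makespan calculation:
  J3: M1 done=1, M2 done=10
  J4: M1 done=20, M2 done=38
  J2: M1 done=30, M2 done=46
  J1: M1 done=49, M2 done=51
= Sequence: J3 → J4 → J2 → J1, Makespan: 51


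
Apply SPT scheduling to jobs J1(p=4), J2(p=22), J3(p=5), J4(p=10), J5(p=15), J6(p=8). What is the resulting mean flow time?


SPT order: J1 → J3 → J6 → J4 → J5 → J2
Completion times:
  J1: C=4
  J3: C=9
  J6: C=17
  J4: C=27
  J5: C=42
  J2: C=64
Sum = 163, n = 6
Mean flow = 163/6
= 27.17


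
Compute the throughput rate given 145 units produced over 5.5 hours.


Throughput = units / time
= 145 / 5.5
= 26.4 units/hour


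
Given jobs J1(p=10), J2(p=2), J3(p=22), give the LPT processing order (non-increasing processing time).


LPT: sort by longest processing time first
  J3: p=22
  J1: p=10
  J2: p=2
Order: J3 → J1 → J2


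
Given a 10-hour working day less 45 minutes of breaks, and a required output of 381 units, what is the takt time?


Available = 10×60 - 45 = 555 min
Takt time = 555 / 381
= 1.46 min/unit
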